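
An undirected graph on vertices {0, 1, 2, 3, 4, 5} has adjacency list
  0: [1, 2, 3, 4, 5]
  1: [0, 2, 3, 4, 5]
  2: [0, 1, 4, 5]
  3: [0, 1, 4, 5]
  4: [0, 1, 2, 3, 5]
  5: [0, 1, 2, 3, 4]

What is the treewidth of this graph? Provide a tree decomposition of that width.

The largest bag has 5 vertices, giving width 4; this decomposition certifies tw(G) ≤ 4. On the other hand G contains the 5-clique {0, 1, 2, 4, 5}. A clique must lie in a single bag of any decomposition, so no decomposition can have width below 4. Therefore the treewidth is 4.

Treewidth 4.
Bags: B1 = {0, 1, 2, 4, 5}  B2 = {0, 1, 3, 4, 5}
Tree: B1–B2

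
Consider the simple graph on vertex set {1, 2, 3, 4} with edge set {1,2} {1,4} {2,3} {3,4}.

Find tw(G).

2

A width-2 tree decomposition is:
Bags: B1 = {2, 3, 4}  B2 = {1, 2, 4}
Tree: B1–B2
The largest bag has 3 vertices, giving width 2; this decomposition certifies tw(G) ≤ 2. Since 2–3–4–1–2 is a cycle in G, G is not acyclic. Forests are exactly the graphs of treewidth ≤ 1, so tw(G) ≥ 2. The upper and lower bounds meet at 2, so that is the treewidth.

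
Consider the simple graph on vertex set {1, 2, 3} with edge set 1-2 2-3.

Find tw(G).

1

A width-1 tree decomposition is:
Bags: B1 = {2, 3}  B2 = {1, 2}
Tree: B1–B2
The largest bag has 2 vertices, giving width 1; this decomposition certifies tw(G) ≤ 1. G has an edge, so its treewidth is at least 1. Hence tw(G) = 1 exactly.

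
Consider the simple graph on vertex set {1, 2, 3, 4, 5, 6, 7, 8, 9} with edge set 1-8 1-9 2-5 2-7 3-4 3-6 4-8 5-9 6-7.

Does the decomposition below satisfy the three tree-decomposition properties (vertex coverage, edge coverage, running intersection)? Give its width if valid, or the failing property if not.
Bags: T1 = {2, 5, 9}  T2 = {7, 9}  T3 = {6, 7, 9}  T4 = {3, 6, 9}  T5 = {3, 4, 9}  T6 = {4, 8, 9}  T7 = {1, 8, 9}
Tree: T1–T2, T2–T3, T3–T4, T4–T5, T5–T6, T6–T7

A tree decomposition must satisfy three properties: every vertex lies in some bag; for every edge, both endpoints lie together in some bag; and for every vertex, the bags containing it form a connected subtree. Here edge (2,7) lies in no bag, so the decomposition is invalid.

No — edge (2,7) lies in no bag.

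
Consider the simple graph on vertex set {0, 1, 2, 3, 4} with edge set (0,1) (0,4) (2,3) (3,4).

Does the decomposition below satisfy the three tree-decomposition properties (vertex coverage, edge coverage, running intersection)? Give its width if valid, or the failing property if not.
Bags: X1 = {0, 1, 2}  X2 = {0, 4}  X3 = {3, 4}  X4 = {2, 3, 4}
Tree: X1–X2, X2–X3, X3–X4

A tree decomposition must satisfy three properties: every vertex lies in some bag; for every edge, both endpoints lie together in some bag; and for every vertex, the bags containing it form a connected subtree. Here bags containing vertex 2 are not connected in the tree, so the decomposition is invalid.

No — bags containing vertex 2 are not connected in the tree.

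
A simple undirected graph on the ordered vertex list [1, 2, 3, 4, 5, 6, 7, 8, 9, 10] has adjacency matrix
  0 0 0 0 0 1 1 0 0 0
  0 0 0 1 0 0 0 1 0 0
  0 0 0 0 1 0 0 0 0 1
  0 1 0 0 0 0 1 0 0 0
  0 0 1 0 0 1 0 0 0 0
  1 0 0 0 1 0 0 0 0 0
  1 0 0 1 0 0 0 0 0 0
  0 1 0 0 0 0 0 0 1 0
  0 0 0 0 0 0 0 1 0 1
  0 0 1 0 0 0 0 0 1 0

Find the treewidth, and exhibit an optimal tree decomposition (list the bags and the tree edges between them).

Every bag has size at most 3, so the width is 3 − 1 = 2 and tw(G) ≤ 2. The edges 1–6–5–3–10–9–8–2–4–7–1 form a cycle, so G is not a tree and its treewidth is at least 2. Therefore the treewidth is 2.

Treewidth 2.
One optimal decomposition is:
Bags: B1 = {1, 5, 6}  B2 = {1, 3, 5}  B3 = {1, 3, 10}  B4 = {1, 9, 10}  B5 = {1, 8, 9}  B6 = {1, 2, 8}  B7 = {1, 2, 4}  B8 = {1, 4, 7}
Tree: B1–B2, B2–B3, B3–B4, B4–B5, B5–B6, B6–B7, B7–B8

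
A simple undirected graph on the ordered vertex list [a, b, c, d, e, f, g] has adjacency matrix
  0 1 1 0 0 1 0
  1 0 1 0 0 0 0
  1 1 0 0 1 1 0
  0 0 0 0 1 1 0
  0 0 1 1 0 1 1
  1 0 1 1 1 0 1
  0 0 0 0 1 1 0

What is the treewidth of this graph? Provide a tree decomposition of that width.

The largest bag has 3 vertices, giving width 2; this decomposition certifies tw(G) ≤ 2. Conversely, {e, f, g} is a clique of size 3, and the vertices of any clique must share a bag in every tree decomposition; so some bag has ≥ 3 vertices and tw(G) ≥ 2. Hence tw(G) = 2 exactly.

Treewidth 2.
Bags: B1 = {e, f, g}  B2 = {c, e, f}  B3 = {a, c, f}  B4 = {d, e, f}  B5 = {a, b, c}
Tree: B1–B2, B2–B3, B1–B4, B3–B5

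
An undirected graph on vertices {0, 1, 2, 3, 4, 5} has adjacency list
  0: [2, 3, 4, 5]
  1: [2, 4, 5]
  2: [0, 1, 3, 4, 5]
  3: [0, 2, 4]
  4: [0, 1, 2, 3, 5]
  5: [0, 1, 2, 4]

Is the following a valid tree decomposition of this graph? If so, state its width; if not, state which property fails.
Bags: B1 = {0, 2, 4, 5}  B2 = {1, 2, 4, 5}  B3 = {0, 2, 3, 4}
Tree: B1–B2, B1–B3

Yes; width 3.

Vertex coverage: the bags together contain {0, 1, 2, 3, 4, 5}, the full vertex set. Edge coverage: each edge of G has both endpoints in at least one bag. Running intersection: for every vertex, the bags containing it form a connected subtree. All three properties hold, so this is a valid tree decomposition of width max|bag| − 1 = 3, and hence tw(G) ≤ 3.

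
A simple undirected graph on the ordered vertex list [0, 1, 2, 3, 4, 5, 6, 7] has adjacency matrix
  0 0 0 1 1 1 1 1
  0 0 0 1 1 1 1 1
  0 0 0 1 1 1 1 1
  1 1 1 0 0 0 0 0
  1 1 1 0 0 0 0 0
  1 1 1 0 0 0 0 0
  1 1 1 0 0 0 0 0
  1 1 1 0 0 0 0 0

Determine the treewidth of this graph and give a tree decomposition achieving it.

The largest bag has 4 vertices, giving width 3; this decomposition certifies tw(G) ≤ 3. For the lower bound: the 4 vertex sets {2,3}, {0,7}, {1}, {4} are disjoint, each induces a connected subgraph, and every pair is joined by at least one edge of G. Contracting each set to a single vertex therefore yields K_{4} as a minor, and since treewidth is minor-monotone, tw(G) ≥ tw(K_{4}) = 3. Combining the bounds, tw(G) = 3.

Treewidth 3.
One optimal decomposition is:
Bags: B1 = {0, 1, 2, 3}  B2 = {0, 1, 2, 7}  B3 = {0, 1, 2, 4}  B4 = {0, 1, 2, 6}  B5 = {0, 1, 2, 5}
Tree: B1–B2, B2–B3, B3–B4, B4–B5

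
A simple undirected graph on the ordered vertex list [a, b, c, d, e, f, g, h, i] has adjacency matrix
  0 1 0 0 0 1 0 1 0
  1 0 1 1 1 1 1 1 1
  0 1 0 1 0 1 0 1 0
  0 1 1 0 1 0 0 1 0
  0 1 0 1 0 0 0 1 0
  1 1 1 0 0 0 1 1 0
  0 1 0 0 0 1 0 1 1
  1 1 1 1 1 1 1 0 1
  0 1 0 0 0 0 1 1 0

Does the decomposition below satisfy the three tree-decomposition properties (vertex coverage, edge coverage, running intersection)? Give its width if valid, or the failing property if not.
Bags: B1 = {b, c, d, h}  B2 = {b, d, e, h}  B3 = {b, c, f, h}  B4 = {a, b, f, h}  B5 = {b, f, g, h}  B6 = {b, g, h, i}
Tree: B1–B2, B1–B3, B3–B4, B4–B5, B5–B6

Vertex coverage: the bags together contain {a, b, c, d, e, f, g, h, i}, the full vertex set. Edge coverage: each edge of G has both endpoints in at least one bag. Running intersection: for every vertex, the bags containing it form a connected subtree. All three properties hold, so this is a valid tree decomposition of width max|bag| − 1 = 3, and hence tw(G) ≤ 3.

Yes; width 3.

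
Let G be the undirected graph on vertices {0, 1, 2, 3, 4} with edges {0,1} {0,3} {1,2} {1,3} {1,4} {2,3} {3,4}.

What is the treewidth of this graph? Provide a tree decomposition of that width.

Treewidth 2.
Bags: B1 = {1, 3, 4}  B2 = {1, 2, 3}  B3 = {0, 1, 3}
Tree: B1–B2, B1–B3

The largest bag has 3 vertices, giving width 2; this decomposition certifies tw(G) ≤ 2. Conversely, {0, 1, 3} is a clique of size 3, and the vertices of any clique must share a bag in every tree decomposition; so some bag has ≥ 3 vertices and tw(G) ≥ 2. Therefore the treewidth is 2.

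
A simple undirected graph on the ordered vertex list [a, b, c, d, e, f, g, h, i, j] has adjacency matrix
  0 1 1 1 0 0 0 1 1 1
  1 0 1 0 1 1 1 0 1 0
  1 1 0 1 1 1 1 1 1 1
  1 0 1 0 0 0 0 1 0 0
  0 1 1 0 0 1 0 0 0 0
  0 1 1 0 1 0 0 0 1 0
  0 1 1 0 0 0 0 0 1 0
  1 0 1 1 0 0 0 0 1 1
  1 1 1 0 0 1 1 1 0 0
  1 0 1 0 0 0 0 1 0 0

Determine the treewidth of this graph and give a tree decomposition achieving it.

Every bag has size at most 4, so the width is 4 − 1 = 3 and tw(G) ≤ 3. For the lower bound, the 4 vertices {a, c, d, h} are pairwise adjacent, and any tree decomposition puts a clique entirely inside one bag — forcing width ≥ 3. Hence tw(G) = 3 exactly.

Treewidth 3.
One optimal decomposition is:
Bags: B1 = {a, b, c, i}  B2 = {b, c, f, i}  B3 = {b, c, e, f}  B4 = {a, c, h, i}  B5 = {a, c, h, j}  B6 = {a, c, d, h}  B7 = {b, c, g, i}
Tree: B1–B2, B2–B3, B1–B4, B4–B5, B5–B6, B2–B7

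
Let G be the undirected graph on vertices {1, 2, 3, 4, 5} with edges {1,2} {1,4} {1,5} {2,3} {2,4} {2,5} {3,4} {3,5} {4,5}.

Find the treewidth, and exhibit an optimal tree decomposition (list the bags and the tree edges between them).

Treewidth 3.
One such decomposition:
Bags: B1 = {2, 3, 4, 5}  B2 = {1, 2, 4, 5}
Tree: B1–B2

Each bag holds 4 vertices, so the decomposition has width 3, which upper-bounds the treewidth. On the other hand G contains the 4-clique {1, 2, 4, 5}. A clique must lie in a single bag of any decomposition, so no decomposition can have width below 3. Hence tw(G) = 3 exactly.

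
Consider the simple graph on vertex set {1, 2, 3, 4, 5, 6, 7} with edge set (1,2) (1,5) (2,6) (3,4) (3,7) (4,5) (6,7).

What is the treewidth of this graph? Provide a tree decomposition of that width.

The largest bag has 3 vertices, giving width 2; this decomposition certifies tw(G) ≤ 2. For the lower bound, G contains the cycle 4–3–7–6–2–1–5–4, so G is not a forest; only forests have treewidth ≤ 1, hence tw(G) ≥ 2. Therefore the treewidth is 2.

Treewidth 2.
Bags: B1 = {3, 4, 7}  B2 = {4, 6, 7}  B3 = {2, 4, 6}  B4 = {1, 2, 4}  B5 = {1, 4, 5}
Tree: B1–B2, B2–B3, B3–B4, B4–B5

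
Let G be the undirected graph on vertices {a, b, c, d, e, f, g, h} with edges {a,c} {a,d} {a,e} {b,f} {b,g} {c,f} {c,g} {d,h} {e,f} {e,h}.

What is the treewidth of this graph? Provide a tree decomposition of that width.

The largest bag has 3 vertices, giving width 2; this decomposition certifies tw(G) ≤ 2. The edges g–b–f–c–g form a cycle, so G is not a tree and its treewidth is at least 2. The upper and lower bounds meet at 2, so that is the treewidth.

Treewidth 2.
One optimal decomposition is:
Bags: B1 = {b, c, g}  B2 = {b, c, f}  B3 = {a, c, f}  B4 = {a, e, f}  B5 = {a, d, e}  B6 = {d, e, h}
Tree: B1–B2, B2–B3, B3–B4, B4–B5, B5–B6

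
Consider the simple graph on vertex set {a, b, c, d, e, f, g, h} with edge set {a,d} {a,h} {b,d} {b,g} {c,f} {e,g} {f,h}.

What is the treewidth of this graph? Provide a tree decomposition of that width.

Treewidth 1.
One such decomposition:
Bags: B1 = {e, g}  B2 = {b, g}  B3 = {b, d}  B4 = {a, d}  B5 = {a, h}  B6 = {f, h}  B7 = {c, f}
Tree: B1–B2, B2–B3, B3–B4, B4–B5, B5–B6, B6–B7

Each bag holds 2 vertices, so the decomposition has width 1, which upper-bounds the treewidth. Any graph with an edge has treewidth ≥ 1, and G has the edge e–g. Hence tw(G) = 1 exactly.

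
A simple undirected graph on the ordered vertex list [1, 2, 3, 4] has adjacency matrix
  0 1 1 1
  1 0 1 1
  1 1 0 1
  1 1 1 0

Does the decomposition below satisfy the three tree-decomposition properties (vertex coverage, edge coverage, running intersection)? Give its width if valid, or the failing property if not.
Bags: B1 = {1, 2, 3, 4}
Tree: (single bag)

Yes; width 3.

Checking the three conditions: (i) the bags cover all of {1, 2, 3, 4}; (ii) for each edge, some bag contains both endpoints; (iii) the bags containing any fixed vertex form a subtree. All hold, so the decomposition is valid with width 4 − 1 = 3.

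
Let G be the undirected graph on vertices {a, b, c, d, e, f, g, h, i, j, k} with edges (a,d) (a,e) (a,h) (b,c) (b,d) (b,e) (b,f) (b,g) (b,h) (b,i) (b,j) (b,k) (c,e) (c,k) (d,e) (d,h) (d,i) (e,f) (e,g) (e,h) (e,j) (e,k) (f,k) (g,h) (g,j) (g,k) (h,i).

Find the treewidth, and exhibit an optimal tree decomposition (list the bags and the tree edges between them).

Treewidth 3.
One such decomposition:
Bags: B1 = {b, d, e, h}  B2 = {a, d, e, h}  B3 = {b, e, g, h}  B4 = {b, e, g, j}  B5 = {b, e, g, k}  B6 = {b, e, f, k}  B7 = {b, c, e, k}  B8 = {b, d, h, i}
Tree: B1–B2, B1–B3, B3–B4, B4–B5, B5–B6, B6–B7, B1–B8

Every bag has size at most 4, so the width is 4 − 1 = 3 and tw(G) ≤ 3. For the lower bound, the 4 vertices {a, d, e, h} are pairwise adjacent, and any tree decomposition puts a clique entirely inside one bag — forcing width ≥ 3. Combining the bounds, tw(G) = 3.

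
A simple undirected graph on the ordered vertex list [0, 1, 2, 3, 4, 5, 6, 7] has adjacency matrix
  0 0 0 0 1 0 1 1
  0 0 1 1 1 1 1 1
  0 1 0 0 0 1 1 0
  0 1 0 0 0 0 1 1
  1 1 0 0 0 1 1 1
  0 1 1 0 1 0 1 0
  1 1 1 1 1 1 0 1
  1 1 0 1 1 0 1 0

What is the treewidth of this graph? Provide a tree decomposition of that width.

Treewidth 3.
Bags: B1 = {1, 2, 5, 6}  B2 = {1, 4, 5, 6}  B3 = {1, 4, 6, 7}  B4 = {0, 4, 6, 7}  B5 = {1, 3, 6, 7}
Tree: B1–B2, B2–B3, B3–B4, B3–B5

Each bag holds 4 vertices, so the decomposition has width 3, which upper-bounds the treewidth. On the other hand G contains the 4-clique {0, 4, 6, 7}. A clique must lie in a single bag of any decomposition, so no decomposition can have width below 3. The upper and lower bounds meet at 3, so that is the treewidth.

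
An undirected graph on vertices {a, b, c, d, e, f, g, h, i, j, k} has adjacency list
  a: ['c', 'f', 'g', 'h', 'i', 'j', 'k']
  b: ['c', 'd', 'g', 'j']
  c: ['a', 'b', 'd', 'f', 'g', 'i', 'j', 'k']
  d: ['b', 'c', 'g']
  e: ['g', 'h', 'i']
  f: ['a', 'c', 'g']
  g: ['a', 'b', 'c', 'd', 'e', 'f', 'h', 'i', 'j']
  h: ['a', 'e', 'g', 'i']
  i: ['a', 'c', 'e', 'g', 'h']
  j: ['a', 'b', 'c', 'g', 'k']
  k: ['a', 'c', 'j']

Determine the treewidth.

3

A width-3 tree decomposition is:
Bags: B1 = {a, c, g, j}  B2 = {a, c, j, k}  B3 = {b, c, g, j}  B4 = {b, c, d, g}  B5 = {a, c, g, i}  B6 = {a, g, h, i}  B7 = {a, c, f, g}  B8 = {e, g, h, i}
Tree: B1–B2, B1–B3, B3–B4, B1–B5, B5–B6, B5–B7, B6–B8
Every bag has size at most 4, so the width is 4 − 1 = 3 and tw(G) ≤ 3. On the other hand G contains the 4-clique {e, g, h, i}. A clique must lie in a single bag of any decomposition, so no decomposition can have width below 3. Therefore the treewidth is 3.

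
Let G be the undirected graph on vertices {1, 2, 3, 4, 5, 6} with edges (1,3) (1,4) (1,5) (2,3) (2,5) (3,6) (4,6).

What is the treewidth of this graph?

2

A width-2 tree decomposition is:
Bags: B1 = {2, 3, 5}  B2 = {1, 3, 5}  B3 = {1, 3, 6}  B4 = {1, 4, 6}
Tree: B1–B2, B2–B3, B3–B4
The largest bag has 3 vertices, giving width 2; this decomposition certifies tw(G) ≤ 2. The edges 2–5–1–3–2 form a cycle, so G is not a tree and its treewidth is at least 2. Therefore the treewidth is 2.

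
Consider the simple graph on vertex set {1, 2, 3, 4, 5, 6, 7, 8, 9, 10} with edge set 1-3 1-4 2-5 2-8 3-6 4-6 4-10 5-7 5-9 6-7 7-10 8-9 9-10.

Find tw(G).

2

A width-2 tree decomposition is:
Bags: B1 = {2, 5, 8}  B2 = {5, 8, 9}  B3 = {5, 7, 9}  B4 = {7, 9, 10}  B5 = {6, 7, 10}  B6 = {4, 6, 10}  B7 = {3, 4, 6}  B8 = {1, 3, 4}
Tree: B1–B2, B2–B3, B3–B4, B4–B5, B5–B6, B6–B7, B7–B8
Each bag holds 3 vertices, so the decomposition has width 2, which upper-bounds the treewidth. For the lower bound, G contains the cycle 2–8–9–5–2, so G is not a forest; only forests have treewidth ≤ 1, hence tw(G) ≥ 2. Combining the bounds, tw(G) = 2.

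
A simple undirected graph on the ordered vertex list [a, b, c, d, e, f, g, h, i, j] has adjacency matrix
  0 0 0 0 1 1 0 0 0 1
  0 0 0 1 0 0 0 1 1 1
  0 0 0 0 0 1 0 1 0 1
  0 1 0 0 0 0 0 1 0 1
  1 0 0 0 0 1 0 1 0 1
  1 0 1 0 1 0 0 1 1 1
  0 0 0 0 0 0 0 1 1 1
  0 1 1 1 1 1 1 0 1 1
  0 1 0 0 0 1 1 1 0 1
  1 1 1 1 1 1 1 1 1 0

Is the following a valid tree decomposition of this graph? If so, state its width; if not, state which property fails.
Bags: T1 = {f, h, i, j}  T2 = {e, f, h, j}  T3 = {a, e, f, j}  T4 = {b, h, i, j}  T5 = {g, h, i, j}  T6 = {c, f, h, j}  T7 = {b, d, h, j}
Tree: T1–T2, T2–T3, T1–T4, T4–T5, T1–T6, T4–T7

Yes; width 3.

Checking the three conditions: (i) the bags cover all of {a, b, c, d, e, f, g, h, i, j}; (ii) for each edge, some bag contains both endpoints; (iii) the bags containing any fixed vertex form a subtree. All hold, so the decomposition is valid with width 4 − 1 = 3.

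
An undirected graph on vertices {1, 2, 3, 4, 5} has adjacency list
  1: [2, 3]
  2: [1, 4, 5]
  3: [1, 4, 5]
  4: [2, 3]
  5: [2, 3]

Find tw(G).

A width-2 tree decomposition is:
Bags: B1 = {1, 2, 3}  B2 = {2, 3, 5}  B3 = {2, 3, 4}
Tree: B1–B2, B2–B3
Each bag holds 3 vertices, so the decomposition has width 2, which upper-bounds the treewidth. The edges 2–1–3–5–2 form a cycle, so G is not a tree and its treewidth is at least 2. Combining the bounds, tw(G) = 2.

2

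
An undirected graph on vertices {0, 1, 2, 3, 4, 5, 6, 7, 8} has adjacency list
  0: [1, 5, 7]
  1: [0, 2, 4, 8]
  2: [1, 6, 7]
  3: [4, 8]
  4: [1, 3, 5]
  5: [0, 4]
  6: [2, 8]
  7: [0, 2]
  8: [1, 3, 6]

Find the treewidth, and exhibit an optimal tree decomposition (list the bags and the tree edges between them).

Every bag has size at most 4, so the width is 4 − 1 = 3 and tw(G) ≤ 3. For the lower bound: the 4 vertex sets {2,6,7}, {0}, {1}, {3,4,5,8} are disjoint, each induces a connected subgraph, and every pair is joined by at least one edge of G. Contracting each set to a single vertex therefore yields K_{4} as a minor, and since treewidth is minor-monotone, tw(G) ≥ tw(K_{4}) = 3. The upper and lower bounds meet at 3, so that is the treewidth.

Treewidth 3.
One such decomposition:
Bags: B1 = {0, 2, 6, 7}  B2 = {0, 1, 2, 6}  B3 = {0, 1, 6, 8}  B4 = {0, 1, 5, 8}  B5 = {1, 4, 5, 8}  B6 = {3, 4, 5, 8}
Tree: B1–B2, B2–B3, B3–B4, B4–B5, B5–B6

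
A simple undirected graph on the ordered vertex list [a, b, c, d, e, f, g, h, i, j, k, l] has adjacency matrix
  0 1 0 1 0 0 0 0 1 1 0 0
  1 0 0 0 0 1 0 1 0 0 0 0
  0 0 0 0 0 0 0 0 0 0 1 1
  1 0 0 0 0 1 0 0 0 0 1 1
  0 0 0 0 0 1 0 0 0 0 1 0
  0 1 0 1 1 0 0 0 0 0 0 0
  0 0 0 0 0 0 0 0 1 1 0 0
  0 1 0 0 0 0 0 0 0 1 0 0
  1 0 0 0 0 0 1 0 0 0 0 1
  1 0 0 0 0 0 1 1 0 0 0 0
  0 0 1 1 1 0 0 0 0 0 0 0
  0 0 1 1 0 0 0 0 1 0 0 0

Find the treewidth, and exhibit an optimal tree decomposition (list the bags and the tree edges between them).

Treewidth 3.
Bags: B1 = {c, e, f, k}  B2 = {c, d, f, k}  B3 = {c, d, f, l}  B4 = {b, d, f, l}  B5 = {a, b, d, l}  B6 = {a, b, i, l}  B7 = {a, b, h, i}  B8 = {a, h, i, j}  B9 = {g, h, i, j}
Tree: B1–B2, B2–B3, B3–B4, B4–B5, B5–B6, B6–B7, B7–B8, B8–B9

Every bag has size at most 4, so the width is 4 − 1 = 3 and tw(G) ≤ 3. For the lower bound: the 4 vertex sets {c,e,k}, {f}, {d}, {a,b,i,l} are disjoint, each induces a connected subgraph, and every pair is joined by at least one edge of G. Contracting each set to a single vertex therefore yields K_{4} as a minor, and since treewidth is minor-monotone, tw(G) ≥ tw(K_{4}) = 3. Hence tw(G) = 3 exactly.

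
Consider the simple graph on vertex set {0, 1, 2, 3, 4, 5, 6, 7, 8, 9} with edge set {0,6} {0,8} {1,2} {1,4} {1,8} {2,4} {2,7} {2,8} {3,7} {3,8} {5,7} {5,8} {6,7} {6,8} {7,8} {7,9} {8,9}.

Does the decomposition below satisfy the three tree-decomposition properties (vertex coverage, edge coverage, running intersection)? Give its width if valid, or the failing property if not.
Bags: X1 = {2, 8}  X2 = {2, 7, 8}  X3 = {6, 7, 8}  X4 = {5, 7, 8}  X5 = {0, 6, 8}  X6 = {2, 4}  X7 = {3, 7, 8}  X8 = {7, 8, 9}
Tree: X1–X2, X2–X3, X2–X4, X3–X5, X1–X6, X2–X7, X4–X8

No — vertex 1 appears in no bag.

A tree decomposition must satisfy three properties: every vertex lies in some bag; for every edge, both endpoints lie together in some bag; and for every vertex, the bags containing it form a connected subtree. Here vertex 1 appears in no bag, so the decomposition is invalid.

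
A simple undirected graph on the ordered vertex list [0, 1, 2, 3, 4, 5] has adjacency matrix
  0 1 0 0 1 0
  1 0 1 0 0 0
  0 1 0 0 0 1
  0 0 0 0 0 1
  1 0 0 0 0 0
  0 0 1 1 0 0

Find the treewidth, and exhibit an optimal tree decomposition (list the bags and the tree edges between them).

Treewidth 1.
One optimal decomposition is:
Bags: B1 = {0, 4}  B2 = {0, 1}  B3 = {1, 2}  B4 = {2, 5}  B5 = {3, 5}
Tree: B1–B2, B2–B3, B3–B4, B4–B5

The largest bag has 2 vertices, giving width 1; this decomposition certifies tw(G) ≤ 1. Any graph with an edge has treewidth ≥ 1, and G has the edge 4–0. Combining the bounds, tw(G) = 1.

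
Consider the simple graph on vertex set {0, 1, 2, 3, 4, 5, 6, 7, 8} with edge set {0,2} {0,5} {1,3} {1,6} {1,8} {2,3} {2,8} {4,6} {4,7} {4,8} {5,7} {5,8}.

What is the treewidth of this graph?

3

A width-3 tree decomposition is:
Bags: B1 = {1, 3, 4, 6}  B2 = {1, 3, 4, 8}  B3 = {2, 3, 4, 8}  B4 = {2, 4, 7, 8}  B5 = {2, 5, 7, 8}  B6 = {0, 2, 5, 7}
Tree: B1–B2, B2–B3, B3–B4, B4–B5, B5–B6
Every bag has size at most 4, so the width is 4 − 1 = 3 and tw(G) ≤ 3. For the lower bound: the 4 vertex sets {1,3,6}, {4}, {8}, {0,2,5,7} are disjoint, each induces a connected subgraph, and every pair is joined by at least one edge of G. Contracting each set to a single vertex therefore yields K_{4} as a minor, and since treewidth is minor-monotone, tw(G) ≥ tw(K_{4}) = 3. The upper and lower bounds meet at 3, so that is the treewidth.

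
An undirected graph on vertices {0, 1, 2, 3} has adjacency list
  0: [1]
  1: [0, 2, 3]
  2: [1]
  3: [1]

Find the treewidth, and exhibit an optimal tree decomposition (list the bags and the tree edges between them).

Each bag holds 2 vertices, so the decomposition has width 1, which upper-bounds the treewidth. G has an edge, so its treewidth is at least 1. Combining the bounds, tw(G) = 1.

Treewidth 1.
One such decomposition:
Bags: B1 = {0, 1}  B2 = {1, 3}  B3 = {1, 2}
Tree: B1–B2, B2–B3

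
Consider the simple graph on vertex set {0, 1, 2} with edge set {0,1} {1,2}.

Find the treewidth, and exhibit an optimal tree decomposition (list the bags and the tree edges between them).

Treewidth 1.
One such decomposition:
Bags: B1 = {1, 2}  B2 = {0, 1}
Tree: B1–B2

The largest bag has 2 vertices, giving width 1; this decomposition certifies tw(G) ≤ 1. G has an edge, so its treewidth is at least 1. Therefore the treewidth is 1.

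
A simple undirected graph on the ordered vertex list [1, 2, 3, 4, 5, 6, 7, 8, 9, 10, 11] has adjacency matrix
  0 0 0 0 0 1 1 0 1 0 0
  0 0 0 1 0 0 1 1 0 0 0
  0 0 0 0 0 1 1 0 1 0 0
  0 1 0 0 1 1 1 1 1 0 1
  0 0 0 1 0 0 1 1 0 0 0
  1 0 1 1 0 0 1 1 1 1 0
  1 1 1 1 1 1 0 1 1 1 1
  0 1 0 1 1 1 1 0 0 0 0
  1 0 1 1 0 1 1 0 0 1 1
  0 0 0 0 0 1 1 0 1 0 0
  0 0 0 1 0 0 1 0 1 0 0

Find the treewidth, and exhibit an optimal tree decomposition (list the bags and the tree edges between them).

The largest bag has 4 vertices, giving width 3; this decomposition certifies tw(G) ≤ 3. On the other hand G contains the 4-clique {1, 6, 7, 9}. A clique must lie in a single bag of any decomposition, so no decomposition can have width below 3. Hence tw(G) = 3 exactly.

Treewidth 3.
Bags: B1 = {4, 6, 7, 9}  B2 = {6, 7, 9, 10}  B3 = {1, 6, 7, 9}  B4 = {4, 6, 7, 8}  B5 = {2, 4, 7, 8}  B6 = {3, 6, 7, 9}  B7 = {4, 7, 9, 11}  B8 = {4, 5, 7, 8}
Tree: B1–B2, B1–B3, B1–B4, B4–B5, B1–B6, B1–B7, B4–B8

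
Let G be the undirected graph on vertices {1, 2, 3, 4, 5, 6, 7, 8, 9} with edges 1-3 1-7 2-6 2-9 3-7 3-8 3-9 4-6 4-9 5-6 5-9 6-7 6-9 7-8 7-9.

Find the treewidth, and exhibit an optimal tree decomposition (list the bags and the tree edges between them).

Every bag has size at most 3, so the width is 3 − 1 = 2 and tw(G) ≤ 2. On the other hand G contains the 3-clique {3, 7, 8}. A clique must lie in a single bag of any decomposition, so no decomposition can have width below 2. Hence tw(G) = 2 exactly.

Treewidth 2.
Bags: B1 = {3, 7, 8}  B2 = {3, 7, 9}  B3 = {6, 7, 9}  B4 = {5, 6, 9}  B5 = {1, 3, 7}  B6 = {2, 6, 9}  B7 = {4, 6, 9}
Tree: B1–B2, B2–B3, B3–B4, B2–B5, B3–B6, B4–B7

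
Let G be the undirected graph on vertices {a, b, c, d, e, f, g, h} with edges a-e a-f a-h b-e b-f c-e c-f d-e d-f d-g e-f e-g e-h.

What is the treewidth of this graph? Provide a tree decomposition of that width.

Treewidth 2.
Bags: B1 = {c, e, f}  B2 = {a, e, f}  B3 = {d, e, f}  B4 = {a, e, h}  B5 = {b, e, f}  B6 = {d, e, g}
Tree: B1–B2, B1–B3, B2–B4, B3–B5, B3–B6

Each bag holds 3 vertices, so the decomposition has width 2, which upper-bounds the treewidth. Conversely, {d, e, g} is a clique of size 3, and the vertices of any clique must share a bag in every tree decomposition; so some bag has ≥ 3 vertices and tw(G) ≥ 2. Therefore the treewidth is 2.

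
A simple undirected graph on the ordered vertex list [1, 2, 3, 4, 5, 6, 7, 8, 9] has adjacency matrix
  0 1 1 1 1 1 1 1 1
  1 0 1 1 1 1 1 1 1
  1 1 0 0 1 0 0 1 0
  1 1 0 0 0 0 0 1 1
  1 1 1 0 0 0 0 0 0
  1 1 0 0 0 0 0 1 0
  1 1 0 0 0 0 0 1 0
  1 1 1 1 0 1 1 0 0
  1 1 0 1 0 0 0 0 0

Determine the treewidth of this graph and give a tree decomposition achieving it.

Treewidth 3.
Bags: B1 = {1, 2, 7, 8}  B2 = {1, 2, 4, 8}  B3 = {1, 2, 4, 9}  B4 = {1, 2, 6, 8}  B5 = {1, 2, 3, 8}  B6 = {1, 2, 3, 5}
Tree: B1–B2, B2–B3, B1–B4, B2–B5, B5–B6

Every bag has size at most 4, so the width is 4 − 1 = 3 and tw(G) ≤ 3. Conversely, {1, 2, 3, 8} is a clique of size 4, and the vertices of any clique must share a bag in every tree decomposition; so some bag has ≥ 4 vertices and tw(G) ≥ 3. Hence tw(G) = 3 exactly.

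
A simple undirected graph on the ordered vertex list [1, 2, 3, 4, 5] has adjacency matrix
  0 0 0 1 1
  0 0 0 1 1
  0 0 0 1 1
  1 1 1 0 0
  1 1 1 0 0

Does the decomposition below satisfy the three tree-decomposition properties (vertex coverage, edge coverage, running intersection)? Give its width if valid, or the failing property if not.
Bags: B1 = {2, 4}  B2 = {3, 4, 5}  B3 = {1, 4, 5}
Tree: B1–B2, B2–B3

A tree decomposition must satisfy three properties: every vertex lies in some bag; for every edge, both endpoints lie together in some bag; and for every vertex, the bags containing it form a connected subtree. Here edge (5,2) lies in no bag, so the decomposition is invalid.

No — edge (5,2) lies in no bag.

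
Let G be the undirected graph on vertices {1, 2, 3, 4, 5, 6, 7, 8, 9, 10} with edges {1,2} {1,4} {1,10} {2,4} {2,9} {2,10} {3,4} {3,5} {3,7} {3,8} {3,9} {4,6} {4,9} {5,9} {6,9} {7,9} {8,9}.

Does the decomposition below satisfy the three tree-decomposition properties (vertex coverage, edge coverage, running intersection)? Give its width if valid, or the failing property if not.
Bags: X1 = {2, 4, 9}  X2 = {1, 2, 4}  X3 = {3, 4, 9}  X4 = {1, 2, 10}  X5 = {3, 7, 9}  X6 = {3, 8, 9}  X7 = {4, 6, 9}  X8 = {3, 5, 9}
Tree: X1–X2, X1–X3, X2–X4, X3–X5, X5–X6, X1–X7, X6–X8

Checking the three conditions: (i) the bags cover all of {1, 2, 3, 4, 5, 6, 7, 8, 9, 10}; (ii) for each edge, some bag contains both endpoints; (iii) the bags containing any fixed vertex form a subtree. All hold, so the decomposition is valid with width 3 − 1 = 2.

Yes; width 2.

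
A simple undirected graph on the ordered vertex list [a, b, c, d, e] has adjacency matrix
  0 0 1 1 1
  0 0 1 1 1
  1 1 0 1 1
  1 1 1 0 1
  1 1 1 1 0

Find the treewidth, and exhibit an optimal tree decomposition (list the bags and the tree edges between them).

The largest bag has 4 vertices, giving width 3; this decomposition certifies tw(G) ≤ 3. On the other hand G contains the 4-clique {a, c, d, e}. A clique must lie in a single bag of any decomposition, so no decomposition can have width below 3. Therefore the treewidth is 3.

Treewidth 3.
Bags: B1 = {b, c, d, e}  B2 = {a, c, d, e}
Tree: B1–B2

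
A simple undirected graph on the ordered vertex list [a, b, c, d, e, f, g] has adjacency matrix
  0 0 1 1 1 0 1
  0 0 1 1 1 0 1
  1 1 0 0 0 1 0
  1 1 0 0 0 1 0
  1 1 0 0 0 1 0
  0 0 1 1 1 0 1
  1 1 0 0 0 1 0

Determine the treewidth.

A width-3 tree decomposition is:
Bags: B1 = {a, b, e, f}  B2 = {a, b, d, f}  B3 = {a, b, c, f}  B4 = {a, b, f, g}
Tree: B1–B2, B2–B3, B3–B4
Every bag has size at most 4, so the width is 4 − 1 = 3 and tw(G) ≤ 3. For the lower bound: the 4 vertex sets {b,e}, {a,d}, {f}, {c} are disjoint, each induces a connected subgraph, and every pair is joined by at least one edge of G. Contracting each set to a single vertex therefore yields K_{4} as a minor, and since treewidth is minor-monotone, tw(G) ≥ tw(K_{4}) = 3. The upper and lower bounds meet at 3, so that is the treewidth.

3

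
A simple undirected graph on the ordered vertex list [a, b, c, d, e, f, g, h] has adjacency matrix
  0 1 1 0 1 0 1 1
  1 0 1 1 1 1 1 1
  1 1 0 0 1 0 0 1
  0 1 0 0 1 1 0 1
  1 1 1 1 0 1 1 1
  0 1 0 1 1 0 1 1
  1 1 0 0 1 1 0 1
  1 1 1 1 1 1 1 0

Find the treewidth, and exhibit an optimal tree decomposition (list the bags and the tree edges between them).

Every bag has size at most 5, so the width is 5 − 1 = 4 and tw(G) ≤ 4. Conversely, {a, b, e, g, h} is a clique of size 5, and the vertices of any clique must share a bag in every tree decomposition; so some bag has ≥ 5 vertices and tw(G) ≥ 4. Hence tw(G) = 4 exactly.

Treewidth 4.
Bags: B1 = {b, e, f, g, h}  B2 = {b, d, e, f, h}  B3 = {a, b, e, g, h}  B4 = {a, b, c, e, h}
Tree: B1–B2, B1–B3, B3–B4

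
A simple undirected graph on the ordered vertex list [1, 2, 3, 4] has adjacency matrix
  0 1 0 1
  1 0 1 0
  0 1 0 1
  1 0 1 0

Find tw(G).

2

A width-2 tree decomposition is:
Bags: B1 = {1, 3, 4}  B2 = {1, 2, 3}
Tree: B1–B2
The largest bag has 3 vertices, giving width 2; this decomposition certifies tw(G) ≤ 2. For the lower bound, G contains the cycle 3–4–1–2–3, so G is not a forest; only forests have treewidth ≤ 1, hence tw(G) ≥ 2. Therefore the treewidth is 2.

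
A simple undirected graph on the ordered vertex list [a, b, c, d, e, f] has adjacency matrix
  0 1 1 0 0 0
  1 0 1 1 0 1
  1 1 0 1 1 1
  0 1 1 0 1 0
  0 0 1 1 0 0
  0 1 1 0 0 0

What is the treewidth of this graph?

A width-2 tree decomposition is:
Bags: B1 = {b, c, f}  B2 = {b, c, d}  B3 = {a, b, c}  B4 = {c, d, e}
Tree: B1–B2, B1–B3, B2–B4
The largest bag has 3 vertices, giving width 2; this decomposition certifies tw(G) ≤ 2. For the lower bound, the 3 vertices {c, d, e} are pairwise adjacent, and any tree decomposition puts a clique entirely inside one bag — forcing width ≥ 2. Therefore the treewidth is 2.

2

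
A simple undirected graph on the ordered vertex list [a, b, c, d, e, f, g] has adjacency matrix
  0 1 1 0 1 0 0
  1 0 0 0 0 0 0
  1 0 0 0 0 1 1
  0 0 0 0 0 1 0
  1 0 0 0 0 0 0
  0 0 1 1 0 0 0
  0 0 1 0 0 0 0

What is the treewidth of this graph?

A width-1 tree decomposition is:
Bags: B1 = {a, c}  B2 = {c, f}  B3 = {a, e}  B4 = {c, g}  B5 = {a, b}  B6 = {d, f}
Tree: B1–B2, B1–B3, B1–B4, B3–B5, B2–B6
Every bag has size at most 2, so the width is 2 − 1 = 1 and tw(G) ≤ 1. G has an edge, so its treewidth is at least 1. Therefore the treewidth is 1.

1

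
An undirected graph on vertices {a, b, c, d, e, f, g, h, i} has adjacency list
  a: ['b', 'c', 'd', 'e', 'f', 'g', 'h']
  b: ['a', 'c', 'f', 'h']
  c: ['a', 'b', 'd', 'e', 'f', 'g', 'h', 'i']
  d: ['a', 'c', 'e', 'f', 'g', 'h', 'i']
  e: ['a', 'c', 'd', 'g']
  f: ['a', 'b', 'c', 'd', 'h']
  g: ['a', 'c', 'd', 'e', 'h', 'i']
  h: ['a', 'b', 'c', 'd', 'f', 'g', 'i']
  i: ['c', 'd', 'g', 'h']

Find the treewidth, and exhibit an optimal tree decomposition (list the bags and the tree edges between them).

Treewidth 4.
One optimal decomposition is:
Bags: B1 = {a, b, c, f, h}  B2 = {a, c, d, f, h}  B3 = {a, c, d, g, h}  B4 = {c, d, g, h, i}  B5 = {a, c, d, e, g}
Tree: B1–B2, B2–B3, B3–B4, B3–B5

Each bag holds 5 vertices, so the decomposition has width 4, which upper-bounds the treewidth. For the lower bound, the 5 vertices {a, c, d, e, g} are pairwise adjacent, and any tree decomposition puts a clique entirely inside one bag — forcing width ≥ 4. Hence tw(G) = 4 exactly.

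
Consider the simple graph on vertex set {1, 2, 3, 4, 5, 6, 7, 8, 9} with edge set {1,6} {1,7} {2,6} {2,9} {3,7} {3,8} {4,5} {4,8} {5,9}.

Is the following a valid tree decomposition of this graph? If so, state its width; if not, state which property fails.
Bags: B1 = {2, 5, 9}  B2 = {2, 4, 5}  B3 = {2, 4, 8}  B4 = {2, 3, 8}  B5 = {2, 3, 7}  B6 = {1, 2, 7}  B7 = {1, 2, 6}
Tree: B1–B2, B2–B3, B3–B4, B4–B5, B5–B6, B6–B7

Yes; width 2.

Checking the three conditions: (i) the bags cover all of {1, 2, 3, 4, 5, 6, 7, 8, 9}; (ii) for each edge, some bag contains both endpoints; (iii) the bags containing any fixed vertex form a subtree. All hold, so the decomposition is valid with width 3 − 1 = 2.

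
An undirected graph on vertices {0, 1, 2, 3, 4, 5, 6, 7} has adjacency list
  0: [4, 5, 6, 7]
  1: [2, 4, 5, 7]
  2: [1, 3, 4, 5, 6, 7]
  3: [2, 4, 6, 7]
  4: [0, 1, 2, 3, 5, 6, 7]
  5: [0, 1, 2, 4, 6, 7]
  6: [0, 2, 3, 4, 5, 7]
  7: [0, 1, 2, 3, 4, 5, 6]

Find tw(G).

A width-4 tree decomposition is:
Bags: B1 = {2, 4, 5, 6, 7}  B2 = {0, 4, 5, 6, 7}  B3 = {2, 3, 4, 6, 7}  B4 = {1, 2, 4, 5, 7}
Tree: B1–B2, B1–B3, B1–B4
The largest bag has 5 vertices, giving width 4; this decomposition certifies tw(G) ≤ 4. For the lower bound, the 5 vertices {0, 4, 5, 6, 7} are pairwise adjacent, and any tree decomposition puts a clique entirely inside one bag — forcing width ≥ 4. Combining the bounds, tw(G) = 4.

4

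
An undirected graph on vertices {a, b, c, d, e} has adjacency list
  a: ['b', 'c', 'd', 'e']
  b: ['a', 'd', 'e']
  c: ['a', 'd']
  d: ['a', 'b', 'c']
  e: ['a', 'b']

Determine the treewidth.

2

A width-2 tree decomposition is:
Bags: B1 = {a, b, e}  B2 = {a, b, d}  B3 = {a, c, d}
Tree: B1–B2, B2–B3
The largest bag has 3 vertices, giving width 2; this decomposition certifies tw(G) ≤ 2. For the lower bound, the 3 vertices {a, c, d} are pairwise adjacent, and any tree decomposition puts a clique entirely inside one bag — forcing width ≥ 2. Therefore the treewidth is 2.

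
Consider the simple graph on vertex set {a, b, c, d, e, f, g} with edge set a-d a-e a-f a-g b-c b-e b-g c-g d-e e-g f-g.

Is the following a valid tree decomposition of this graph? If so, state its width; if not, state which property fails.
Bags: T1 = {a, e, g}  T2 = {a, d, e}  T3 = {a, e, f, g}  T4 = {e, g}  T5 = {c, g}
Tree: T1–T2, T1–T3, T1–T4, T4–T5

A tree decomposition must satisfy three properties: every vertex lies in some bag; for every edge, both endpoints lie together in some bag; and for every vertex, the bags containing it form a connected subtree. Here vertex b appears in no bag, so the decomposition is invalid.

No — vertex b appears in no bag.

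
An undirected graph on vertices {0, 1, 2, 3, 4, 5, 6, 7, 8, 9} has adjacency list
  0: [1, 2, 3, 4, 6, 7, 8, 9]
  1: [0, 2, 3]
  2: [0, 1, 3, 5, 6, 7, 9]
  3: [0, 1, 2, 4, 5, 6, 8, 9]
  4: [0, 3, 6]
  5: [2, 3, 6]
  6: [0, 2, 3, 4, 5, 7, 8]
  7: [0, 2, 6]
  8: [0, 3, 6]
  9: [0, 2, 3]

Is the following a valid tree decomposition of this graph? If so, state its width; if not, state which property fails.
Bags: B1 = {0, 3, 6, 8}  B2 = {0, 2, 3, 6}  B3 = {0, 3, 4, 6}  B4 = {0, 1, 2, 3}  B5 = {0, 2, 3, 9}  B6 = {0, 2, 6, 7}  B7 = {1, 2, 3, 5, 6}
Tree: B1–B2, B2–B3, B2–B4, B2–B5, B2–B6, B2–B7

A tree decomposition must satisfy three properties: every vertex lies in some bag; for every edge, both endpoints lie together in some bag; and for every vertex, the bags containing it form a connected subtree. Here bags containing vertex 1 are not connected in the tree, so the decomposition is invalid.

No — bags containing vertex 1 are not connected in the tree.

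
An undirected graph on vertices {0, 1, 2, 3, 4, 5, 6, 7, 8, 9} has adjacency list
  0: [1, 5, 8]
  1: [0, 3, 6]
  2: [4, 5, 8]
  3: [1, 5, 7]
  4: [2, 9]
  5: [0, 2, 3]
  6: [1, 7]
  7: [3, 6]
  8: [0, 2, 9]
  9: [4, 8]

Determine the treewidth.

A width-2 tree decomposition is:
Bags: B1 = {2, 4, 9}  B2 = {2, 8, 9}  B3 = {2, 5, 8}  B4 = {0, 5, 8}  B5 = {0, 3, 5}  B6 = {0, 1, 3}  B7 = {1, 3, 7}  B8 = {1, 6, 7}
Tree: B1–B2, B2–B3, B3–B4, B4–B5, B5–B6, B6–B7, B7–B8
The largest bag has 3 vertices, giving width 2; this decomposition certifies tw(G) ≤ 2. The edges 4–9–8–2–4 form a cycle, so G is not a tree and its treewidth is at least 2. Therefore the treewidth is 2.

2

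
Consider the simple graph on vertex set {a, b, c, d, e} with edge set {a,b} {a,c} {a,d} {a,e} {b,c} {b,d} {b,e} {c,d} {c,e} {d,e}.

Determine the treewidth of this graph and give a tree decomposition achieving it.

A single bag containing all 5 vertices is trivially a valid decomposition of width 4. For the lower bound, the 5 vertices {a, b, c, d, e} are pairwise adjacent, and any tree decomposition puts a clique entirely inside one bag — forcing width ≥ 4. Therefore the treewidth is 4.

Treewidth 4.
One optimal decomposition is:
Bags: B1 = {a, b, c, d, e}
Tree: (single bag)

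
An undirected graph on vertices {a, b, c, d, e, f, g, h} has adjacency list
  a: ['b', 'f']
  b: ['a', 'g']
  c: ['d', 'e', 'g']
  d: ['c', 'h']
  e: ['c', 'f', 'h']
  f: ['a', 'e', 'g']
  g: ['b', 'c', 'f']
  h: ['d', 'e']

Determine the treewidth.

2

A width-2 tree decomposition is:
Bags: B1 = {c, d, h}  B2 = {c, e, h}  B3 = {c, e, g}  B4 = {e, f, g}  B5 = {b, f, g}  B6 = {a, b, f}
Tree: B1–B2, B2–B3, B3–B4, B4–B5, B5–B6
Every bag has size at most 3, so the width is 3 − 1 = 2 and tw(G) ≤ 2. The edges d–h–e–c–d form a cycle, so G is not a tree and its treewidth is at least 2. The upper and lower bounds meet at 2, so that is the treewidth.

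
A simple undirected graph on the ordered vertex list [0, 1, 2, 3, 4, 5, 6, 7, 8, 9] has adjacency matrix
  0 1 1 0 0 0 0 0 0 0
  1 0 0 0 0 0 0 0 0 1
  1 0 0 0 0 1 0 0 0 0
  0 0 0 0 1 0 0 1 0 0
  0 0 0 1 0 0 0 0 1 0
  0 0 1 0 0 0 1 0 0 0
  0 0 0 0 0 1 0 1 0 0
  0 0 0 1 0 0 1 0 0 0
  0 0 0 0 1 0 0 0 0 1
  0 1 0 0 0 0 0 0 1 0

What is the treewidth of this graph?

A width-2 tree decomposition is:
Bags: B1 = {2, 5, 6}  B2 = {0, 2, 6}  B3 = {0, 1, 6}  B4 = {1, 6, 9}  B5 = {6, 8, 9}  B6 = {4, 6, 8}  B7 = {3, 4, 6}  B8 = {3, 6, 7}
Tree: B1–B2, B2–B3, B3–B4, B4–B5, B5–B6, B6–B7, B7–B8
Every bag has size at most 3, so the width is 3 − 1 = 2 and tw(G) ≤ 2. The edges 6–5–2–0–1–9–8–4–3–7–6 form a cycle, so G is not a tree and its treewidth is at least 2. Combining the bounds, tw(G) = 2.

2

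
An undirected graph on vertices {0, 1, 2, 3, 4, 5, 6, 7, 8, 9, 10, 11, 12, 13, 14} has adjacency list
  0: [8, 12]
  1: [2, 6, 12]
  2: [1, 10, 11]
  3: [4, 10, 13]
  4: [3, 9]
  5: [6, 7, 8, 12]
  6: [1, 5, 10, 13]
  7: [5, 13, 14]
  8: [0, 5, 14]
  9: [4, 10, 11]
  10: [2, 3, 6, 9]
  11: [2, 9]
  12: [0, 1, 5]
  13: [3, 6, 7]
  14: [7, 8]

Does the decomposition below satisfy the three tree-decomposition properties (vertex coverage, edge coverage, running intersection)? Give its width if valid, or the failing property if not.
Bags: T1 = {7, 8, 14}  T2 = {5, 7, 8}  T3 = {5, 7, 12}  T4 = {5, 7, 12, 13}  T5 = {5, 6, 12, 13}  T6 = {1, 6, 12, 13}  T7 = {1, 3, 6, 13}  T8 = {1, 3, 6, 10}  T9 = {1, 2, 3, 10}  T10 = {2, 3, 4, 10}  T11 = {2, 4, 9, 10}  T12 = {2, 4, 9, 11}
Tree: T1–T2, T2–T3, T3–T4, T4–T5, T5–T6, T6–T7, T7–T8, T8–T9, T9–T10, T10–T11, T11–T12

No — vertex 0 appears in no bag.

A tree decomposition must satisfy three properties: every vertex lies in some bag; for every edge, both endpoints lie together in some bag; and for every vertex, the bags containing it form a connected subtree. Here vertex 0 appears in no bag, so the decomposition is invalid.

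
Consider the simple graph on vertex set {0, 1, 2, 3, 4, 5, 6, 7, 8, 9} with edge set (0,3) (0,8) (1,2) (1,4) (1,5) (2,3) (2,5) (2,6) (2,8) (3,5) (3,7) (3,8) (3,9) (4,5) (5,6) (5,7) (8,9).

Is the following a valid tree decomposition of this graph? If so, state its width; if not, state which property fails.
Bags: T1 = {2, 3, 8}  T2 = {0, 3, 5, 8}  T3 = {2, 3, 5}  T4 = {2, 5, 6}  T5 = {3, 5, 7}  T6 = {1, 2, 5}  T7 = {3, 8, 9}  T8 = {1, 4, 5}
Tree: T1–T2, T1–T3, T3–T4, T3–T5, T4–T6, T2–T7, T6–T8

A tree decomposition must satisfy three properties: every vertex lies in some bag; for every edge, both endpoints lie together in some bag; and for every vertex, the bags containing it form a connected subtree. Here bags containing vertex 5 are not connected in the tree, so the decomposition is invalid.

No — bags containing vertex 5 are not connected in the tree.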